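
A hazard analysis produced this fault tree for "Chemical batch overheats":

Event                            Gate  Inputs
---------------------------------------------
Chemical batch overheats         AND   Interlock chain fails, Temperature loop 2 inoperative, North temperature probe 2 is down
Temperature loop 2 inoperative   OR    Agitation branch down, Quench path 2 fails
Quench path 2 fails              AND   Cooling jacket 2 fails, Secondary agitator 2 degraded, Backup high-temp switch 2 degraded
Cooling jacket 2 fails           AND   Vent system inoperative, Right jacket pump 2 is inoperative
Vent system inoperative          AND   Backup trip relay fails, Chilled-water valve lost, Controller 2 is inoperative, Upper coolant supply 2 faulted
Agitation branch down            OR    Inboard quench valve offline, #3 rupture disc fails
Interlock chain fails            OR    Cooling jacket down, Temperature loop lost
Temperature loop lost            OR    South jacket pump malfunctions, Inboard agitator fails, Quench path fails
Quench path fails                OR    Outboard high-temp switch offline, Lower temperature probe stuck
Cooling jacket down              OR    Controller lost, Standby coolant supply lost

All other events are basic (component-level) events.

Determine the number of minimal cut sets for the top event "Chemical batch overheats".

18

Cooling jacket down [OR]: union of children's cut sets → 2 cut set(s).
Quench path fails [OR]: union of children's cut sets → 2 cut set(s).
Temperature loop lost [OR]: union of children's cut sets → 4 cut set(s).
Interlock chain fails [OR]: union of children's cut sets → 6 cut set(s).
Agitation branch down [OR]: union of children's cut sets → 2 cut set(s).
Vent system inoperative [AND]: one cut set from each child combined → 1 × 1 × 1 × 1 = 1 cut set(s).
Cooling jacket 2 fails [AND]: one cut set from each child combined → 1 × 1 = 1 cut set(s).
Quench path 2 fails [AND]: one cut set from each child combined → 1 × 1 × 1 = 1 cut set(s).
Temperature loop 2 inoperative [OR]: union of children's cut sets → 3 cut set(s).
Chemical batch overheats [AND]: one cut set from each child combined → 6 × 3 × 1 = 18 cut set(s).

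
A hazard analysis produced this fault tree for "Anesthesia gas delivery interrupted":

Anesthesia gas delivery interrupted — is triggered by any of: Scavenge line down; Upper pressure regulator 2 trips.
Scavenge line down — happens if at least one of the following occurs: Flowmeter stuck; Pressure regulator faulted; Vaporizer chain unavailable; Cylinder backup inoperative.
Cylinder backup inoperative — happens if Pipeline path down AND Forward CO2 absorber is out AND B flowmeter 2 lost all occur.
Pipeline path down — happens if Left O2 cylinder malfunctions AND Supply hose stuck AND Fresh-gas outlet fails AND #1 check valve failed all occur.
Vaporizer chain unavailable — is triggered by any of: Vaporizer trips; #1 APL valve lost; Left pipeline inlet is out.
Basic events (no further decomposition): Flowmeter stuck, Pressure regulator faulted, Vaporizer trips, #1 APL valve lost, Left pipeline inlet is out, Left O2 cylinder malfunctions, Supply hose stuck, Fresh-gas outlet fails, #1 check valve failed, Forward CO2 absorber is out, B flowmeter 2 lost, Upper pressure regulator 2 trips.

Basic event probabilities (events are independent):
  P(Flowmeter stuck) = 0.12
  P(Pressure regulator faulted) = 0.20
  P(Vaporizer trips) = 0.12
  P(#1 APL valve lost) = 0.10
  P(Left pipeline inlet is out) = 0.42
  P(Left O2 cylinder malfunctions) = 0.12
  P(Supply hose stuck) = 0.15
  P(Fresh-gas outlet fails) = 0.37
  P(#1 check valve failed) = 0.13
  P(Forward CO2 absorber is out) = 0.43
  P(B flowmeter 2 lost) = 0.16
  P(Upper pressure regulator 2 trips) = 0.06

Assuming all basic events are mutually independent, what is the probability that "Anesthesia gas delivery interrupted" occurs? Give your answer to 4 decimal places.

P(Vaporizer chain unavailable) [OR] = 1 − (1−0.12) × (1−0.10) × (1−0.42) = 0.540640
P(Pipeline path down) [AND] = 0.12 × 0.15 × 0.37 × 0.13 = 0.000866
P(Cylinder backup inoperative) [AND] = 0.000866 × 0.43 × 0.16 = 0.000060
P(Scavenge line down) [OR] = 1 − (1−0.12) × (1−0.20) × (1−0.540640) × (1−0.000060) = 0.676630
P(Anesthesia gas delivery interrupted) [OR] = 1 − (1−0.676630) × (1−0.06) = 0.696032
Rounded to 4 decimal places: P(Anesthesia gas delivery interrupted) ≈ 0.6960.

0.6960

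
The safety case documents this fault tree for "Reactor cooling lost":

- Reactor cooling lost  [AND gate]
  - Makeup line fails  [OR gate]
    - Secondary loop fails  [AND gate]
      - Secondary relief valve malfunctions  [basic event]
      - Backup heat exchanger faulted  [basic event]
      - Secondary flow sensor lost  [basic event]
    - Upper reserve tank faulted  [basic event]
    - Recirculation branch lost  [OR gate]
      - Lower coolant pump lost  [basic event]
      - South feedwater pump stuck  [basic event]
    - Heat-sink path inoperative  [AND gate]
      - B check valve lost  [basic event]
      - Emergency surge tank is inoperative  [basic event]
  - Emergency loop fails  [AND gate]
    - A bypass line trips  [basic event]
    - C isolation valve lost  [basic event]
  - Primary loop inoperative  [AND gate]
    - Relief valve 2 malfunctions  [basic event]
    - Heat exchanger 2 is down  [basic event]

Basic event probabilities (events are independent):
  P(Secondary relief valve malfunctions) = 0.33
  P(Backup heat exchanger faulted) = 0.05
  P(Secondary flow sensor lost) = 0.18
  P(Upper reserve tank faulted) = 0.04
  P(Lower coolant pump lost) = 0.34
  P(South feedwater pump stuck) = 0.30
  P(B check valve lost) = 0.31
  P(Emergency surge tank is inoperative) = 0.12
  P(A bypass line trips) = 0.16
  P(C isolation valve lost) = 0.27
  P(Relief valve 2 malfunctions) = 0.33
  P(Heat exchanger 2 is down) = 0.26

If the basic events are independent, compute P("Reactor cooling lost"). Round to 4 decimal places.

P(Secondary loop fails) [AND] = 0.33 × 0.05 × 0.18 = 0.002970
P(Recirculation branch lost) [OR] = 1 − (1−0.34) × (1−0.30) = 0.538000
P(Heat-sink path inoperative) [AND] = 0.31 × 0.12 = 0.037200
P(Makeup line fails) [OR] = 1 − (1−0.002970) × (1−0.04) × (1−0.538000) × (1−0.037200) = 0.574247
P(Emergency loop fails) [AND] = 0.16 × 0.27 = 0.043200
P(Primary loop inoperative) [AND] = 0.33 × 0.26 = 0.085800
P(Reactor cooling lost) [AND] = 0.574247 × 0.043200 × 0.085800 = 0.002128
Rounded to 4 decimal places: P(Reactor cooling lost) ≈ 0.0021.

0.0021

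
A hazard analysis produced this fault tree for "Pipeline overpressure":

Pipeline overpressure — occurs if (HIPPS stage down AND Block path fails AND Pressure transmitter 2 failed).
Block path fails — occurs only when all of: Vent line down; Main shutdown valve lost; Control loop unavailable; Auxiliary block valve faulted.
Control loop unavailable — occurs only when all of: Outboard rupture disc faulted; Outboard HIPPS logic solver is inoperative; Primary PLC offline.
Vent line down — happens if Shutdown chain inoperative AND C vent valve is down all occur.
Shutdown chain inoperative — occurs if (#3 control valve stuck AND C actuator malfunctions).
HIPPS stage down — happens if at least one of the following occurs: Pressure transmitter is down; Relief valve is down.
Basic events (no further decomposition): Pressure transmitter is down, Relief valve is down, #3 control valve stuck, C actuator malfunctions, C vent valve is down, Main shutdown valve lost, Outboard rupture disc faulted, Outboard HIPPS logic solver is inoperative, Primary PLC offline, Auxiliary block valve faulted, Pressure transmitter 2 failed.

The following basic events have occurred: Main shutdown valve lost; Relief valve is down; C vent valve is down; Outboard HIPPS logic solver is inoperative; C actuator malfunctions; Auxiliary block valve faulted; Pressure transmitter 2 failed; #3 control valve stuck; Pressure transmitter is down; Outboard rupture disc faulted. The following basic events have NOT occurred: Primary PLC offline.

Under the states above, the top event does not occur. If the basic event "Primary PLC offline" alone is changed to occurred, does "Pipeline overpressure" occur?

Yes

Counterfactual: set "Primary PLC offline" to occurred.
HIPPS stage down [OR]: Pressure transmitter is down=occurs, Relief valve is down=occurs → at least one input occurs → occurs.
Shutdown chain inoperative [AND]: #3 control valve stuck=occurs, C actuator malfunctions=occurs → all inputs occur → occurs.
Vent line down [AND]: Shutdown chain inoperative=occurs, C vent valve is down=occurs → all inputs occur → occurs.
Control loop unavailable [AND]: Outboard rupture disc faulted=occurs, Outboard HIPPS logic solver is inoperative=occurs, Primary PLC offline=occurs → all inputs occur → occurs.
Block path fails [AND]: Vent line down=occurs, Main shutdown valve lost=occurs, Control loop unavailable=occurs, Auxiliary block valve faulted=occurs → all inputs occur → occurs.
Pipeline overpressure [AND]: HIPPS stage down=occurs, Block path fails=occurs, Pressure transmitter 2 failed=occurs → all inputs occur → occurs.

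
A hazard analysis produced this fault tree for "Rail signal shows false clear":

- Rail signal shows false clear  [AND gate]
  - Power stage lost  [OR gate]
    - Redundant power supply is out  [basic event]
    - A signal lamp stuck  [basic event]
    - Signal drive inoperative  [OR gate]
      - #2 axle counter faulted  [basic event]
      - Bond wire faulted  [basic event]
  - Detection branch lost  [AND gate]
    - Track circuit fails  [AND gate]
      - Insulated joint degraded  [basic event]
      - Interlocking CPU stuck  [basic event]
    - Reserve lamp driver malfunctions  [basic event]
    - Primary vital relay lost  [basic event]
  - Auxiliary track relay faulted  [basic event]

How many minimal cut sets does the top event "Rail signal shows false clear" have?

4

Signal drive inoperative [OR]: union of children's cut sets → 2 cut set(s).
Power stage lost [OR]: union of children's cut sets → 4 cut set(s).
Track circuit fails [AND]: one cut set from each child combined → 1 × 1 = 1 cut set(s).
Detection branch lost [AND]: one cut set from each child combined → 1 × 1 × 1 = 1 cut set(s).
Rail signal shows false clear [AND]: one cut set from each child combined → 4 × 1 × 1 = 4 cut set(s).
Minimal cut sets: {Auxiliary track relay faulted, Insulated joint degraded, Interlocking CPU stuck, Primary vital relay lost, Redundant power supply is out, Reserve lamp driver malfunctions}; {A signal lamp stuck, Auxiliary track relay faulted, Insulated joint degraded, Interlocking CPU stuck, Primary vital relay lost, Reserve lamp driver malfunctions}; {#2 axle counter faulted, Auxiliary track relay faulted, Insulated joint degraded, Interlocking CPU stuck, Primary vital relay lost, Reserve lamp driver malfunctions}; {Auxiliary track relay faulted, Bond wire faulted, Insulated joint degraded, Interlocking CPU stuck, Primary vital relay lost, Reserve lamp driver malfunctions}.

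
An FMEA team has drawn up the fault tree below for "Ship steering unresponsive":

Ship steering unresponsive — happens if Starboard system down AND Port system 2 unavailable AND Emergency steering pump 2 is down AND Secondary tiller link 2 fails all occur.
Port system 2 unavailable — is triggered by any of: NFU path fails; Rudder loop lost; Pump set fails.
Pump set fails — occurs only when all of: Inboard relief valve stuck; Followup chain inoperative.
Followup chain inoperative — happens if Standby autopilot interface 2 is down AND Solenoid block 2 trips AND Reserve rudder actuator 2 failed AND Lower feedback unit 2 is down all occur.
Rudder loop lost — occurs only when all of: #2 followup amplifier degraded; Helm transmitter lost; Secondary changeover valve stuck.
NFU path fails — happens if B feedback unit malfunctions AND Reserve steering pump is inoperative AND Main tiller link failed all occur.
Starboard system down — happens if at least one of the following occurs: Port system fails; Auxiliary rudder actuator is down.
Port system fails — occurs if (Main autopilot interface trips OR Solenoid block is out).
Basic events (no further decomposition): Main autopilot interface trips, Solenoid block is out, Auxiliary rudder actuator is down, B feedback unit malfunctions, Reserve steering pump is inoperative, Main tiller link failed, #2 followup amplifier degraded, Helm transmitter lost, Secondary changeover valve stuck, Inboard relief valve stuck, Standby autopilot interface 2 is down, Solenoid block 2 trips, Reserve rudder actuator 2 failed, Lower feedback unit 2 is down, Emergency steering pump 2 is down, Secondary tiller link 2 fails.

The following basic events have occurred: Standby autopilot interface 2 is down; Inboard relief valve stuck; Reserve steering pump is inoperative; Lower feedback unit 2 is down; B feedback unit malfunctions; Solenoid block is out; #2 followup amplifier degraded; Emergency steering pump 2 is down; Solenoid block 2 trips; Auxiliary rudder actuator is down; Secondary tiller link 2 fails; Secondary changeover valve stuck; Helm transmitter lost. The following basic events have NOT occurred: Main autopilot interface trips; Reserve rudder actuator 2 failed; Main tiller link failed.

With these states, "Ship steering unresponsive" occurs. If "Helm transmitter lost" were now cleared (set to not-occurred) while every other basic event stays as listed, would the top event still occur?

Counterfactual: set "Helm transmitter lost" to not occurred.
Port system fails [OR]: Main autopilot interface trips=not, Solenoid block is out=occurs → at least one input occurs → occurs.
Starboard system down [OR]: Port system fails=occurs, Auxiliary rudder actuator is down=occurs → at least one input occurs → occurs.
NFU path fails [AND]: B feedback unit malfunctions=occurs, Reserve steering pump is inoperative=occurs, Main tiller link failed=not → not all inputs occur → does not occur.
Rudder loop lost [AND]: #2 followup amplifier degraded=occurs, Helm transmitter lost=not, Secondary changeover valve stuck=occurs → not all inputs occur → does not occur.
Followup chain inoperative [AND]: Standby autopilot interface 2 is down=occurs, Solenoid block 2 trips=occurs, Reserve rudder actuator 2 failed=not, Lower feedback unit 2 is down=occurs → not all inputs occur → does not occur.
Pump set fails [AND]: Inboard relief valve stuck=occurs, Followup chain inoperative=not → not all inputs occur → does not occur.
Port system 2 unavailable [OR]: NFU path fails=not, Rudder loop lost=not, Pump set fails=not → no input occurs → does not occur.
Ship steering unresponsive [AND]: Starboard system down=occurs, Port system 2 unavailable=not, Emergency steering pump 2 is down=occurs, Secondary tiller link 2 fails=occurs → not all inputs occur → does not occur.

No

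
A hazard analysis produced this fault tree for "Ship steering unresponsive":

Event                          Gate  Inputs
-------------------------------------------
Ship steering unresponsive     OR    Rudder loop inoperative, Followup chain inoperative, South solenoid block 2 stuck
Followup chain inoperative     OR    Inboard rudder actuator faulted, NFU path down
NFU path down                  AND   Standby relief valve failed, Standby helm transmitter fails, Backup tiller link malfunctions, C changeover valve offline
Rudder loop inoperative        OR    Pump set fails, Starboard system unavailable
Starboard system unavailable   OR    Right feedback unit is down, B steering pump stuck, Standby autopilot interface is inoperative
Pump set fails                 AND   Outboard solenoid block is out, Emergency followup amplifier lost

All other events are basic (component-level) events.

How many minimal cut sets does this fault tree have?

7

Pump set fails [AND]: one cut set from each child combined → 1 × 1 = 1 cut set(s).
Starboard system unavailable [OR]: union of children's cut sets → 3 cut set(s).
Rudder loop inoperative [OR]: union of children's cut sets → 4 cut set(s).
NFU path down [AND]: one cut set from each child combined → 1 × 1 × 1 × 1 = 1 cut set(s).
Followup chain inoperative [OR]: union of children's cut sets → 2 cut set(s).
Ship steering unresponsive [OR]: union of children's cut sets → 7 cut set(s).
Minimal cut sets: {Emergency followup amplifier lost, Outboard solenoid block is out}; {Right feedback unit is down}; {B steering pump stuck}; {Standby autopilot interface is inoperative}; {Inboard rudder actuator faulted}; {Backup tiller link malfunctions, C changeover valve offline, Standby helm transmitter fails, Standby relief valve failed}; {South solenoid block 2 stuck}.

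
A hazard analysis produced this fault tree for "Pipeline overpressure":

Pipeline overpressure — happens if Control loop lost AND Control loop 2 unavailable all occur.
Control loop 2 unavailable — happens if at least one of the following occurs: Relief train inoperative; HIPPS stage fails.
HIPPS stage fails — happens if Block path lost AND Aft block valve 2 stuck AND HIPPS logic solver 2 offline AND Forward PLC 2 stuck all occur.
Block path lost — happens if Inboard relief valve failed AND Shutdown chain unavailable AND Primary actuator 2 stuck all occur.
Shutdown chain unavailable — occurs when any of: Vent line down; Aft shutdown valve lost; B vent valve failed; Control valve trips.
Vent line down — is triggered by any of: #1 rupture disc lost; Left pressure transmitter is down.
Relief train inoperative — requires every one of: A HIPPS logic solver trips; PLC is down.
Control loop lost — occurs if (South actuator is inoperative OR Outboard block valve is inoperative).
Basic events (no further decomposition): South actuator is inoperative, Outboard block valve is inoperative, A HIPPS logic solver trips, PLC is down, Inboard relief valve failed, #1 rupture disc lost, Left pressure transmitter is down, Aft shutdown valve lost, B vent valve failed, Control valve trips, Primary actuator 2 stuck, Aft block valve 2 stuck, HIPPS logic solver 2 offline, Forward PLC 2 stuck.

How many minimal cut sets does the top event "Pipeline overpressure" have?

Control loop lost [OR]: union of children's cut sets → 2 cut set(s).
Relief train inoperative [AND]: one cut set from each child combined → 1 × 1 = 1 cut set(s).
Vent line down [OR]: union of children's cut sets → 2 cut set(s).
Shutdown chain unavailable [OR]: union of children's cut sets → 5 cut set(s).
Block path lost [AND]: one cut set from each child combined → 1 × 5 × 1 = 5 cut set(s).
HIPPS stage fails [AND]: one cut set from each child combined → 5 × 1 × 1 × 1 = 5 cut set(s).
Control loop 2 unavailable [OR]: union of children's cut sets → 6 cut set(s).
Pipeline overpressure [AND]: one cut set from each child combined → 2 × 6 = 12 cut set(s).

12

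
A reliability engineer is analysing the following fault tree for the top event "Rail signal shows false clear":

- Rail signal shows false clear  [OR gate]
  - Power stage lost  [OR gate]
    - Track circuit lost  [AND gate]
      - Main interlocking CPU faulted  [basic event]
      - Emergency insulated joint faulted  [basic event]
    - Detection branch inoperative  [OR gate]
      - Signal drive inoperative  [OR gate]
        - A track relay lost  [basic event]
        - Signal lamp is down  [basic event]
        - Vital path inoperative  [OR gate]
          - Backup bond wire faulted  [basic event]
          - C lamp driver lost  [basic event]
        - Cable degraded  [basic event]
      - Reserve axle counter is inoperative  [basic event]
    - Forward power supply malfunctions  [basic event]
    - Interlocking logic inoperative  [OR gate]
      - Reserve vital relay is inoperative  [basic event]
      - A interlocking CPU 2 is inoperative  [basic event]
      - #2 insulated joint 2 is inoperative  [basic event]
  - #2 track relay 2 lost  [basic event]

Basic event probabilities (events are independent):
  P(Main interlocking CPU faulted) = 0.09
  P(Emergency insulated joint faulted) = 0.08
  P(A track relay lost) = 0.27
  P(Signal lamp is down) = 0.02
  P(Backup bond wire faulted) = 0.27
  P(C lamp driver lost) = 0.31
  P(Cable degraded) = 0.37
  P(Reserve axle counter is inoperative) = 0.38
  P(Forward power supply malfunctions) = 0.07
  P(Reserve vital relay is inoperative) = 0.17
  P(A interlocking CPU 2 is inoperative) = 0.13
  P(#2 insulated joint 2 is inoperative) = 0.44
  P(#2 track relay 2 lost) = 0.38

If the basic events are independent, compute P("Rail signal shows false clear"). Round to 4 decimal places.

P(Track circuit lost) [AND] = 0.09 × 0.08 = 0.007200
P(Vital path inoperative) [OR] = 1 − (1−0.27) × (1−0.31) = 0.496300
P(Signal drive inoperative) [OR] = 1 − (1−0.27) × (1−0.02) × (1−0.496300) × (1−0.37) = 0.772981
P(Detection branch inoperative) [OR] = 1 − (1−0.772981) × (1−0.38) = 0.859248
P(Interlocking logic inoperative) [OR] = 1 − (1−0.17) × (1−0.13) × (1−0.44) = 0.595624
P(Power stage lost) [OR] = 1 − (1−0.007200) × (1−0.859248) × (1−0.07) × (1−0.595624) = 0.947449
P(Rail signal shows false clear) [OR] = 1 − (1−0.947449) × (1−0.38) = 0.967418
Rounded to 4 decimal places: P(Rail signal shows false clear) ≈ 0.9674.

0.9674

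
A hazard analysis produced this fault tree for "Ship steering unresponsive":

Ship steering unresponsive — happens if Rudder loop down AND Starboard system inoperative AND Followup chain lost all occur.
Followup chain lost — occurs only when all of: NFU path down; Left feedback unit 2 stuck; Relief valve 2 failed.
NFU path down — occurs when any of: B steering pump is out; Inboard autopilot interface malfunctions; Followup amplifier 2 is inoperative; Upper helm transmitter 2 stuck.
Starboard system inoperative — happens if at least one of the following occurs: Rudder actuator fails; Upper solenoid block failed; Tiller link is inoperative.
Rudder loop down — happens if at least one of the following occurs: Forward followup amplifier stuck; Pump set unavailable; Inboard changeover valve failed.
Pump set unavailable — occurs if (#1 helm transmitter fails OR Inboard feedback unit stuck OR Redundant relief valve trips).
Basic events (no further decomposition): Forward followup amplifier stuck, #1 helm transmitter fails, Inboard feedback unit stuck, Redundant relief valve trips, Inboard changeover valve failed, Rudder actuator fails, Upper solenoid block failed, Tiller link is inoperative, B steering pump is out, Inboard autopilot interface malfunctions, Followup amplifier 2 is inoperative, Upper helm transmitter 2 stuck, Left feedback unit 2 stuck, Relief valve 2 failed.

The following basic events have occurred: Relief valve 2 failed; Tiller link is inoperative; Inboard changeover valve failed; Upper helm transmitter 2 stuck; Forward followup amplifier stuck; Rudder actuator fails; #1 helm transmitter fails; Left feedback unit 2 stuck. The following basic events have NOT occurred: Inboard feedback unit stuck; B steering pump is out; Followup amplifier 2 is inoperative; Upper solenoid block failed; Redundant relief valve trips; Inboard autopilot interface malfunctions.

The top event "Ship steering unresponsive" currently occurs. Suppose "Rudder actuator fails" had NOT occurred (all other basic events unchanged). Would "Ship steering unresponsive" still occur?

Yes

Counterfactual: set "Rudder actuator fails" to not occurred.
Pump set unavailable [OR]: #1 helm transmitter fails=occurs, Inboard feedback unit stuck=not, Redundant relief valve trips=not → at least one input occurs → occurs.
Rudder loop down [OR]: Forward followup amplifier stuck=occurs, Pump set unavailable=occurs, Inboard changeover valve failed=occurs → at least one input occurs → occurs.
Starboard system inoperative [OR]: Rudder actuator fails=not, Upper solenoid block failed=not, Tiller link is inoperative=occurs → at least one input occurs → occurs.
NFU path down [OR]: B steering pump is out=not, Inboard autopilot interface malfunctions=not, Followup amplifier 2 is inoperative=not, Upper helm transmitter 2 stuck=occurs → at least one input occurs → occurs.
Followup chain lost [AND]: NFU path down=occurs, Left feedback unit 2 stuck=occurs, Relief valve 2 failed=occurs → all inputs occur → occurs.
Ship steering unresponsive [AND]: Rudder loop down=occurs, Starboard system inoperative=occurs, Followup chain lost=occurs → all inputs occur → occurs.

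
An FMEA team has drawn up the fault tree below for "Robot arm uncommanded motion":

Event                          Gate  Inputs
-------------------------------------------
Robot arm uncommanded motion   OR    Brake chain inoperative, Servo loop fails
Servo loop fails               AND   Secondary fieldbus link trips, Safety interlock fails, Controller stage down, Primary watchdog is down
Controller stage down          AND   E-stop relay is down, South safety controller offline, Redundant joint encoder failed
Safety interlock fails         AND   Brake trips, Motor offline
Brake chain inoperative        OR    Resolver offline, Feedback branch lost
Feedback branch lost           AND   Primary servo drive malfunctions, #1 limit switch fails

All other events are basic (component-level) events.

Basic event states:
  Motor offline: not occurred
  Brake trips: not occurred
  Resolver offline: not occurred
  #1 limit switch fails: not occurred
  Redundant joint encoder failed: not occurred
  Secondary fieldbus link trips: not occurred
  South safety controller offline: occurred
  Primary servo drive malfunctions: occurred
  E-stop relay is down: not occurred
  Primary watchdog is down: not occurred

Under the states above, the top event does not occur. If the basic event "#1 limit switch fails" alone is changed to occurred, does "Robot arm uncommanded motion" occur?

Counterfactual: set "#1 limit switch fails" to occurred.
Feedback branch lost [AND]: Primary servo drive malfunctions=occurs, #1 limit switch fails=occurs → all inputs occur → occurs.
Brake chain inoperative [OR]: Resolver offline=not, Feedback branch lost=occurs → at least one input occurs → occurs.
Safety interlock fails [AND]: Brake trips=not, Motor offline=not → not all inputs occur → does not occur.
Controller stage down [AND]: E-stop relay is down=not, South safety controller offline=occurs, Redundant joint encoder failed=not → not all inputs occur → does not occur.
Servo loop fails [AND]: Secondary fieldbus link trips=not, Safety interlock fails=not, Controller stage down=not, Primary watchdog is down=not → not all inputs occur → does not occur.
Robot arm uncommanded motion [OR]: Brake chain inoperative=occurs, Servo loop fails=not → at least one input occurs → occurs.

Yes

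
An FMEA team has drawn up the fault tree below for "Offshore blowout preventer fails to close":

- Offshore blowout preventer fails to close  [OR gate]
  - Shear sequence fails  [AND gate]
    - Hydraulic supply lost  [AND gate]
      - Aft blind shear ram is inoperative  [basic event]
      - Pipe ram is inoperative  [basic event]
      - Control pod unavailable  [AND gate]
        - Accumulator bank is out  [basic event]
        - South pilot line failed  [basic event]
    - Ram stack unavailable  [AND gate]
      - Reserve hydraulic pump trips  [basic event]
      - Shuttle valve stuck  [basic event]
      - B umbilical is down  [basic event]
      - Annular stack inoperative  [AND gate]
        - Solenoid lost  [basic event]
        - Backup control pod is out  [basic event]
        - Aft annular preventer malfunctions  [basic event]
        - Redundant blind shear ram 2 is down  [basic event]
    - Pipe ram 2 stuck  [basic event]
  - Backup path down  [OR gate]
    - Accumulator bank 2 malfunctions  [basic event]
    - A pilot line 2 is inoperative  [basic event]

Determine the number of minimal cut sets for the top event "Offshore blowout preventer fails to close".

3

Control pod unavailable [AND]: one cut set from each child combined → 1 × 1 = 1 cut set(s).
Hydraulic supply lost [AND]: one cut set from each child combined → 1 × 1 × 1 = 1 cut set(s).
Annular stack inoperative [AND]: one cut set from each child combined → 1 × 1 × 1 × 1 = 1 cut set(s).
Ram stack unavailable [AND]: one cut set from each child combined → 1 × 1 × 1 × 1 = 1 cut set(s).
Shear sequence fails [AND]: one cut set from each child combined → 1 × 1 × 1 = 1 cut set(s).
Backup path down [OR]: union of children's cut sets → 2 cut set(s).
Offshore blowout preventer fails to close [OR]: union of children's cut sets → 3 cut set(s).
Minimal cut sets: {Accumulator bank is out, Aft annular preventer malfunctions, Aft blind shear ram is inoperative, B umbilical is down, Backup control pod is out, Pipe ram 2 stuck, Pipe ram is inoperative, Redundant blind shear ram 2 is down, Reserve hydraulic pump trips, Shuttle valve stuck, Solenoid lost, South pilot line failed}; {Accumulator bank 2 malfunctions}; {A pilot line 2 is inoperative}.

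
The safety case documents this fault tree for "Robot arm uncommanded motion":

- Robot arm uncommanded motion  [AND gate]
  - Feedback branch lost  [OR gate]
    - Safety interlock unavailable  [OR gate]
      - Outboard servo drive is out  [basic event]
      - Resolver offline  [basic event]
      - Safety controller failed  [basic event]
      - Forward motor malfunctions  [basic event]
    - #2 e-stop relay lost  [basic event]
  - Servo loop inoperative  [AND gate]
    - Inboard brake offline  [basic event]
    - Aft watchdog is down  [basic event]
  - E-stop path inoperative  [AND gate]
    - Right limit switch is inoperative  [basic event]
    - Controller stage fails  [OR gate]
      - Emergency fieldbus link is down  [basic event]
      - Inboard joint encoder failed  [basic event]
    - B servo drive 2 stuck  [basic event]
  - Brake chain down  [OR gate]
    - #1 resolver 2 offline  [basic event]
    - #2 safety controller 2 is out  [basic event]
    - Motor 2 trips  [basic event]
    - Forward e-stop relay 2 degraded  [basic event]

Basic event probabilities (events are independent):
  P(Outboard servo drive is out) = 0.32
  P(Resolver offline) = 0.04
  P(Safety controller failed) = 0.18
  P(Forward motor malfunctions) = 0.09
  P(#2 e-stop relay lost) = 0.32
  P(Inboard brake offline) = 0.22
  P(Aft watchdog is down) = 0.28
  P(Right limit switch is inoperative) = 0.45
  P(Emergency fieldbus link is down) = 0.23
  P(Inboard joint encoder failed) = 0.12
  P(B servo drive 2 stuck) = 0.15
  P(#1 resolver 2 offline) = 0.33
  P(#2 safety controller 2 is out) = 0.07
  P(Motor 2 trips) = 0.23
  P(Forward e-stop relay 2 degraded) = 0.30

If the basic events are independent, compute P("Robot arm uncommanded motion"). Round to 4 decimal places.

0.0006

P(Safety interlock unavailable) [OR] = 1 − (1−0.32) × (1−0.04) × (1−0.18) × (1−0.09) = 0.512881
P(Feedback branch lost) [OR] = 1 − (1−0.512881) × (1−0.32) = 0.668759
P(Servo loop inoperative) [AND] = 0.22 × 0.28 = 0.061600
P(Controller stage fails) [OR] = 1 − (1−0.23) × (1−0.12) = 0.322400
P(E-stop path inoperative) [AND] = 0.45 × 0.322400 × 0.15 = 0.021762
P(Brake chain down) [OR] = 1 − (1−0.33) × (1−0.07) × (1−0.23) × (1−0.30) = 0.664149
P(Robot arm uncommanded motion) [AND] = 0.668759 × 0.061600 × 0.021762 × 0.664149 = 0.000595
Rounded to 4 decimal places: P(Robot arm uncommanded motion) ≈ 0.0006.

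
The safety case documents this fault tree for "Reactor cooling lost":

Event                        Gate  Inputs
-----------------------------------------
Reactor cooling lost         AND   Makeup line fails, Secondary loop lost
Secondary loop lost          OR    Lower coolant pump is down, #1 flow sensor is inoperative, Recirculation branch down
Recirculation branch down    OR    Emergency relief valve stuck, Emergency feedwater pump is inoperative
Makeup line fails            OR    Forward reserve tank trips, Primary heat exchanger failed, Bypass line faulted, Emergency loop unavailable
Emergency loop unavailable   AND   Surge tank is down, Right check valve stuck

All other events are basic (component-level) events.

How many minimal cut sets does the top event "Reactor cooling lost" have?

16

Emergency loop unavailable [AND]: one cut set from each child combined → 1 × 1 = 1 cut set(s).
Makeup line fails [OR]: union of children's cut sets → 4 cut set(s).
Recirculation branch down [OR]: union of children's cut sets → 2 cut set(s).
Secondary loop lost [OR]: union of children's cut sets → 4 cut set(s).
Reactor cooling lost [AND]: one cut set from each child combined → 4 × 4 = 16 cut set(s).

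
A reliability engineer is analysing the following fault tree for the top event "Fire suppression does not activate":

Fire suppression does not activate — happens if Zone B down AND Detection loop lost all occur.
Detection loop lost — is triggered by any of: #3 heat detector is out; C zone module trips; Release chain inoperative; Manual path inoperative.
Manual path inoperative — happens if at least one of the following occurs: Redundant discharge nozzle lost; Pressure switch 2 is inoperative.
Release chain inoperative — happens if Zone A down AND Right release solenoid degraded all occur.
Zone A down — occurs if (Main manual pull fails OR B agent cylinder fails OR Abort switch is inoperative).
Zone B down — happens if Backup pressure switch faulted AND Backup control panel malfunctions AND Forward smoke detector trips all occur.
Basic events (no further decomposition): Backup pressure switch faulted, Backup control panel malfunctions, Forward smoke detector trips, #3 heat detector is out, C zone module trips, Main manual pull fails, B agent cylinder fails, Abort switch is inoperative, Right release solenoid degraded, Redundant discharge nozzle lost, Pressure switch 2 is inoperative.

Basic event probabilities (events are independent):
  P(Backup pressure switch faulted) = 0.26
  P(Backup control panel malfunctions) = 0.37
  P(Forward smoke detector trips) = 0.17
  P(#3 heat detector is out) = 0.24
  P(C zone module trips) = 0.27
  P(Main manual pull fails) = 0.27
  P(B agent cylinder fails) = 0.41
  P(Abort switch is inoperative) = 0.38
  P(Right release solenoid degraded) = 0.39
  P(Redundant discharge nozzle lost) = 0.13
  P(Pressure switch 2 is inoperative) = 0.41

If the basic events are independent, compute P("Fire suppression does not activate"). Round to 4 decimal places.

0.0130

P(Zone B down) [AND] = 0.26 × 0.37 × 0.17 = 0.016354
P(Zone A down) [OR] = 1 − (1−0.27) × (1−0.41) × (1−0.38) = 0.732966
P(Release chain inoperative) [AND] = 0.732966 × 0.39 = 0.285857
P(Manual path inoperative) [OR] = 1 − (1−0.13) × (1−0.41) = 0.486700
P(Detection loop lost) [OR] = 1 − (1−0.24) × (1−0.27) × (1−0.285857) × (1−0.486700) = 0.796627
P(Fire suppression does not activate) [AND] = 0.016354 × 0.796627 = 0.013028
Rounded to 4 decimal places: P(Fire suppression does not activate) ≈ 0.0130.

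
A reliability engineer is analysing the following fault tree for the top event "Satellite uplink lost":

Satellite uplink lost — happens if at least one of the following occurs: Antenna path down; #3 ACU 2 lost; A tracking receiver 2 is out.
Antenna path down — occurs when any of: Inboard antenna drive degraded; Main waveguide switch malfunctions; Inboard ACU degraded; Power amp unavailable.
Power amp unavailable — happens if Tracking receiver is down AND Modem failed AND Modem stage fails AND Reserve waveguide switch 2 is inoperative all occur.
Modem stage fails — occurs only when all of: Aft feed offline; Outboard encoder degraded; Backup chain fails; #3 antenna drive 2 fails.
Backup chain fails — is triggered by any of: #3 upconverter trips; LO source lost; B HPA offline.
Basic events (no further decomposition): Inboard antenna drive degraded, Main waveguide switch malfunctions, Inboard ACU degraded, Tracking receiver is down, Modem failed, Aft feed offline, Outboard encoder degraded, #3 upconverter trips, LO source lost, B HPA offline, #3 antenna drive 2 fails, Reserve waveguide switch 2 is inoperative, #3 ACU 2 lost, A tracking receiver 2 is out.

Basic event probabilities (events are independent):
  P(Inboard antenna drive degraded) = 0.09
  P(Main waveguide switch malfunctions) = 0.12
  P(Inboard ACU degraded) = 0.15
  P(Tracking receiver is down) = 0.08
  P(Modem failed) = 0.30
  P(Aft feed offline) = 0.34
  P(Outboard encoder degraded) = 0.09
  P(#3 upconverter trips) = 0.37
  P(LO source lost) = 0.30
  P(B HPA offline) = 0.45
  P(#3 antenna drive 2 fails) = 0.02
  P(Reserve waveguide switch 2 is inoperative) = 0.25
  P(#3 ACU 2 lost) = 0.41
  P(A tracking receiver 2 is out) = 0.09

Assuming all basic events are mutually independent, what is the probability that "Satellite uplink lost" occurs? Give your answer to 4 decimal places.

P(Backup chain fails) [OR] = 1 − (1−0.37) × (1−0.30) × (1−0.45) = 0.757450
P(Modem stage fails) [AND] = 0.34 × 0.09 × 0.757450 × 0.02 = 0.000464
P(Power amp unavailable) [AND] = 0.08 × 0.30 × 0.000464 × 0.25 = 0.000003
P(Antenna path down) [OR] = 1 − (1−0.09) × (1−0.12) × (1−0.15) × (1−0.000003) = 0.319322
P(Satellite uplink lost) [OR] = 1 − (1−0.319322) × (1−0.41) × (1−0.09) = 0.634544
Rounded to 4 decimal places: P(Satellite uplink lost) ≈ 0.6345.

0.6345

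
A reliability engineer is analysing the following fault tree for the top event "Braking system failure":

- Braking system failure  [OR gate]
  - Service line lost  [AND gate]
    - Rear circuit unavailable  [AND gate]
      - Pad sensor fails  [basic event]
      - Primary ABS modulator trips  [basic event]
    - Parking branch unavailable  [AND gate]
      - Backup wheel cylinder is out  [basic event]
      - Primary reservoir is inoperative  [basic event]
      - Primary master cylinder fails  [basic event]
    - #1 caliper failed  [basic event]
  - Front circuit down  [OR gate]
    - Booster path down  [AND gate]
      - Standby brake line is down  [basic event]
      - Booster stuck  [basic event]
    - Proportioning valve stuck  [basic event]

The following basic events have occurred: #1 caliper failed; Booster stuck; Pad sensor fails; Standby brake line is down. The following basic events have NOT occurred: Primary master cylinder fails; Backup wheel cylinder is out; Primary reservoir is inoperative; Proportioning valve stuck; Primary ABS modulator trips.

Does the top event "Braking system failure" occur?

Rear circuit unavailable [AND]: Pad sensor fails=occurs, Primary ABS modulator trips=not → not all inputs occur → does not occur.
Parking branch unavailable [AND]: Backup wheel cylinder is out=not, Primary reservoir is inoperative=not, Primary master cylinder fails=not → not all inputs occur → does not occur.
Service line lost [AND]: Rear circuit unavailable=not, Parking branch unavailable=not, #1 caliper failed=occurs → not all inputs occur → does not occur.
Booster path down [AND]: Standby brake line is down=occurs, Booster stuck=occurs → all inputs occur → occurs.
Front circuit down [OR]: Booster path down=occurs, Proportioning valve stuck=not → at least one input occurs → occurs.
Braking system failure [OR]: Service line lost=not, Front circuit down=occurs → at least one input occurs → occurs.

Yes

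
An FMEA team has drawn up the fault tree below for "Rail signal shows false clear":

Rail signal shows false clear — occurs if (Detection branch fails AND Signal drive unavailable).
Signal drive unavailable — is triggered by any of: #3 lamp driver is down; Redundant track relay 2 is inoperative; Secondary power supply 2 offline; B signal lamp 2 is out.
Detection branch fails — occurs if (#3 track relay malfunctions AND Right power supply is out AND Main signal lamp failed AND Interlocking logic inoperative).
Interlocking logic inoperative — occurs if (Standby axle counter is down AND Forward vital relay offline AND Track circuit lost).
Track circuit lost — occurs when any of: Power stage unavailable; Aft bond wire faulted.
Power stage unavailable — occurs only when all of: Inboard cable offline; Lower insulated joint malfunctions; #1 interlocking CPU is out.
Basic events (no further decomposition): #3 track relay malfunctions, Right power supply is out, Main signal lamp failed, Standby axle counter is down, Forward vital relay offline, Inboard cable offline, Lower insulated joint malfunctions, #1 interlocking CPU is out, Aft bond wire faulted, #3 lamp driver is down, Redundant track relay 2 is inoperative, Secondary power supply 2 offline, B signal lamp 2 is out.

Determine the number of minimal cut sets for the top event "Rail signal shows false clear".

8

Power stage unavailable [AND]: one cut set from each child combined → 1 × 1 × 1 = 1 cut set(s).
Track circuit lost [OR]: union of children's cut sets → 2 cut set(s).
Interlocking logic inoperative [AND]: one cut set from each child combined → 1 × 1 × 2 = 2 cut set(s).
Detection branch fails [AND]: one cut set from each child combined → 1 × 1 × 1 × 2 = 2 cut set(s).
Signal drive unavailable [OR]: union of children's cut sets → 4 cut set(s).
Rail signal shows false clear [AND]: one cut set from each child combined → 2 × 4 = 8 cut set(s).
Minimal cut sets: {#1 interlocking CPU is out, #3 lamp driver is down, #3 track relay malfunctions, Forward vital relay offline, Inboard cable offline, Lower insulated joint malfunctions, Main signal lamp failed, Right power supply is out, Standby axle counter is down}; {#1 interlocking CPU is out, #3 track relay malfunctions, Forward vital relay offline, Inboard cable offline, Lower insulated joint malfunctions, Main signal lamp failed, Redundant track relay 2 is inoperative, Right power supply is out, Standby axle counter is down}; {#1 interlocking CPU is out, #3 track relay malfunctions, Forward vital relay offline, Inboard cable offline, Lower insulated joint malfunctions, Main signal lamp failed, Right power supply is out, Secondary power supply 2 offline, Standby axle counter is down}; {#1 interlocking CPU is out, #3 track relay malfunctions, B signal lamp 2 is out, Forward vital relay offline, Inboard cable offline, Lower insulated joint malfunctions, Main signal lamp failed, Right power supply is out, Standby axle counter is down}; {#3 lamp driver is down, #3 track relay malfunctions, Aft bond wire faulted, Forward vital relay offline, Main signal lamp failed, Right power supply is out, Standby axle counter is down}; {#3 track relay malfunctions, Aft bond wire faulted, Forward vital relay offline, Main signal lamp failed, Redundant track relay 2 is inoperative, Right power supply is out, Standby axle counter is down}; {#3 track relay malfunctions, Aft bond wire faulted, Forward vital relay offline, Main signal lamp failed, Right power supply is out, Secondary power supply 2 offline, Standby axle counter is down}; {#3 track relay malfunctions, Aft bond wire faulted, B signal lamp 2 is out, Forward vital relay offline, Main signal lamp failed, Right power supply is out, Standby axle counter is down}.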